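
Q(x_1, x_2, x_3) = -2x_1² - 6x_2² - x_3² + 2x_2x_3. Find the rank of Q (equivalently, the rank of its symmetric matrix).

Write A = [[-2, 0, 0], [0, -6, 1], [0, 1, -1]].
Row-reducing A symmetrically gives the diagonal entries -2, -6, -5/6.
So there are 3 negative pivots.
The rank is the number of nonzero pivots: 3.

3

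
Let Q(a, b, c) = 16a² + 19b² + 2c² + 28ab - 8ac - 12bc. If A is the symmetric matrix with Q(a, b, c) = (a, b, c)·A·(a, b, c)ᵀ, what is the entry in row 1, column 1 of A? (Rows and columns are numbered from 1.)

16

The coefficient of a² in Q is 16, and that is exactly A[1,1].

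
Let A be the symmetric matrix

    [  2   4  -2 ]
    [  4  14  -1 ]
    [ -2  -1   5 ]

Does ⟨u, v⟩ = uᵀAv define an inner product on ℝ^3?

yes

Congruent diagonalization of A (simultaneous row and column reduction) yields pivots 2, 6, 3/2.
Counting signs: 3 positive.
Hence Q is positive definite.
⟨·,·⟩ is an inner product exactly when A is positive definite.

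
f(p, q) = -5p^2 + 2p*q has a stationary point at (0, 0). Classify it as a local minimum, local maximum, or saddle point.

The Hessian at the origin is H = [[-10, 2], [2, 0]].
det H = -10·0 − (2)² = -4 < 0, so H is indefinite.
Therefore the origin is a saddle point.

saddle point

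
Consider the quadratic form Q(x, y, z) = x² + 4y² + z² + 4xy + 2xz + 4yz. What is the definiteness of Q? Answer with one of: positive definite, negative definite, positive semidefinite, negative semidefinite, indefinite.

positive semidefinite

Write A = [[1, 2, 1], [2, 4, 2], [1, 2, 1]].
Congruent diagonalization of A (simultaneous row and column reduction) yields pivots 1, 0, 0.
Counting signs: 1 positive, 2 zero.
Hence Q is positive semidefinite.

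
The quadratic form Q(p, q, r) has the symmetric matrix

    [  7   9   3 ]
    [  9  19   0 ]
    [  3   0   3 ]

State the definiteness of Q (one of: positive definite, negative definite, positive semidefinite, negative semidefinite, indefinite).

Symmetric row and column elimination reduces A to a congruent diagonal form with pivots 7, 52/7, -15/52.
So there are 2 positive, 1 negative pivots.
Hence Q is indefinite.

indefinite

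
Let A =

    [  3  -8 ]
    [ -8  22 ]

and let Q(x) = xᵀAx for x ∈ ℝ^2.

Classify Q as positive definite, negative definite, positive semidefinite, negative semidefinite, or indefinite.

Leading principal minors: Δ_1 = 3, Δ_2 = 2.
All leading principal minors are positive, so by Sylvester's criterion Q is positive definite.

positive definite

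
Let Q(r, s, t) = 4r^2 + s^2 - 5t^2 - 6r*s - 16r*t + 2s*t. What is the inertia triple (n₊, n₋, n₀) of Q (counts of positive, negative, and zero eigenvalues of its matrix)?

(1, 2, 0)

The symmetric matrix is A = [[4, -3, -8], [-3, 1, 1], [-8, 1, -5]].
An LDLᵀ factorisation of A has diagonal entries 4, -5/4, -1.
That gives 1 positive, 2 negative pivots.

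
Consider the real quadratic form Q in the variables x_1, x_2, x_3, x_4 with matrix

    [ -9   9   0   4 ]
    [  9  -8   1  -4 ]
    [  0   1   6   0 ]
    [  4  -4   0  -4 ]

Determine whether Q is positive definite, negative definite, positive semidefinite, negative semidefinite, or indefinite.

Row-reducing A symmetrically gives the diagonal entries -9, 1, 5, -20/9.
Counting signs: 2 positive, 2 negative.
Hence Q is indefinite.

indefinite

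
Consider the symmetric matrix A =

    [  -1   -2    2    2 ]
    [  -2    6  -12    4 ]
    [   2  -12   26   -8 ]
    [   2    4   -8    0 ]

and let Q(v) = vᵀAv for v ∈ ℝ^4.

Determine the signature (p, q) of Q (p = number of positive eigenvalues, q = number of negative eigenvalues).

Symmetric row and column elimination reduces A to a congruent diagonal form with pivots -1, 10, 22/5, 4/11.
So there are 3 positive, 1 negative pivots.

(3, 1)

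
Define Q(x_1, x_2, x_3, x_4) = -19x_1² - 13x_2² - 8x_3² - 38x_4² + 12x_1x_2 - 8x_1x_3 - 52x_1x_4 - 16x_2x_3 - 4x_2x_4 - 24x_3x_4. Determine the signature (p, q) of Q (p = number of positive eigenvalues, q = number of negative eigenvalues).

(1, 2)

Write A = [[-19, 6, -4, -26], [6, -13, -8, -2], [-4, -8, -8, -12], [-26, -2, -12, -38]].
Applying the same elementary operations to the rows and columns of A produces a congruent diagonal matrix with entries -19, -211/19, 120/211, 0.
That gives 1 positive, 2 negative, 1 zero pivots.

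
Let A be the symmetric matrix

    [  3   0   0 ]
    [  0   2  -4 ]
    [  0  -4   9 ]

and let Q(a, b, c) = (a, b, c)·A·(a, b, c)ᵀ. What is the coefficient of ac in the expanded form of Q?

The coefficient of ac is A[1,3] + A[3,1] = 2·0 = 0.

0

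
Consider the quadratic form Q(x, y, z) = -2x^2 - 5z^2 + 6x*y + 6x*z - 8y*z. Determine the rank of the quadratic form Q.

3

The associated matrix is A = [[-2, 3, 3], [3, 0, -4], [3, -4, -5]].
Row-reducing A symmetrically gives the diagonal entries -2, 9/2, -5/9.
So there are 1 positive, 2 negative pivots.
The rank is the number of nonzero pivots: 3.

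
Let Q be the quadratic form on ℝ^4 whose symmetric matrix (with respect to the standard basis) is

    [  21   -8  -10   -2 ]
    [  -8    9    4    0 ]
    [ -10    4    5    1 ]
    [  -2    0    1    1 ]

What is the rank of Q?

Congruent diagonalization of A (simultaneous row and column reduction) yields pivots 21, 125/21, 29/125, 20/29.
Counting signs: 4 positive.
The rank is the number of nonzero pivots: 4.

4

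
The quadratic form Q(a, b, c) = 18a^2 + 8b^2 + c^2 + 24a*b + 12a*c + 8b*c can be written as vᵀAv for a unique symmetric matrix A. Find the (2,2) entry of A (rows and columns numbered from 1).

The coefficient of b^2 in Q is 8, and that is exactly A[2,2].

8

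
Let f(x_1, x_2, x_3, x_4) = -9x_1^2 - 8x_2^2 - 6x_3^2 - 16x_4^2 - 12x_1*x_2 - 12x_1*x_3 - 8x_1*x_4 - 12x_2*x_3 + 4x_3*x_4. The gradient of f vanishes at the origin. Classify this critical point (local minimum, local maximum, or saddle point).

local maximum

The Hessian at the origin is H = [[-18, -12, -12, -8], [-12, -16, -12, 0], [-12, -12, -12, 4], [-8, 0, 4, -32]].
Symmetric row and column elimination reduces H to a congruent diagonal form with pivots -18, -8, -2, -8/3.
So there are 4 negative pivots.
H is negative definite, so the origin is a strict local maximum.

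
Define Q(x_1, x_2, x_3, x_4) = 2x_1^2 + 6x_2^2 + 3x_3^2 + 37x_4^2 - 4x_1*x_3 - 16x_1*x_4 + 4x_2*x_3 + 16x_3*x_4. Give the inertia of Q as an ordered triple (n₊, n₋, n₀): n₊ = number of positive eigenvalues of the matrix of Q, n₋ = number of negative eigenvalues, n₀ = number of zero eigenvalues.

The associated matrix is A = [[2, 0, -2, -8], [0, 6, 2, 0], [-2, 2, 3, 8], [-8, 0, 8, 37]].
An LDLᵀ factorisation of A has diagonal entries 2, 6, 1/3, 5.
Counting signs: 4 positive.

(4, 0, 0)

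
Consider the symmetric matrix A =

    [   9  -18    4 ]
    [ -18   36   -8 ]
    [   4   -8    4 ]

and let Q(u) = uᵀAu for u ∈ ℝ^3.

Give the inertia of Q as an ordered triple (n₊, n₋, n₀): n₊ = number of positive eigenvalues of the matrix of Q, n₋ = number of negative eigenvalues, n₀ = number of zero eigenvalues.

Congruent diagonalization of A (simultaneous row and column reduction) yields pivots 9, 0, 20/9.
That gives 2 positive, 1 zero pivots.

(2, 0, 1)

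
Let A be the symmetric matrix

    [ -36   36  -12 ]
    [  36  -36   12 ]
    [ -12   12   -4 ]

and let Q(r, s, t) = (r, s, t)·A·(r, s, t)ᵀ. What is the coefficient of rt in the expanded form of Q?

The coefficient of rt is A[1,3] + A[3,1] = 2·(-12) = -24.

-24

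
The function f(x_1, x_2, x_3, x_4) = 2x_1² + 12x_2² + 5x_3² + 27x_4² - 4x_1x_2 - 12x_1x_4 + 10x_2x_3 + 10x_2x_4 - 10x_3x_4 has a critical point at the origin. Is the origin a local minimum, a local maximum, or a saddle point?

The Hessian at the origin is H = [[4, -4, 0, -12], [-4, 24, 10, 10], [0, 10, 10, -10], [-12, 10, -10, 54]].
An LDLᵀ factorisation of H has diagonal entries 4, 20, 5, 8/5.
Counting signs: 4 positive.
H is positive definite, so the origin is a strict local minimum.

local minimum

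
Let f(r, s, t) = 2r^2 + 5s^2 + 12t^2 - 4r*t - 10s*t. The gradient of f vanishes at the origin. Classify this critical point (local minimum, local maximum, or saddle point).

The Hessian at the origin is H = [[4, 0, -4], [0, 10, -10], [-4, -10, 24]].
Congruent diagonalization of H (simultaneous row and column reduction) yields pivots 4, 10, 10.
So there are 3 positive pivots.
H is positive definite, so the origin is a strict local minimum.

local minimum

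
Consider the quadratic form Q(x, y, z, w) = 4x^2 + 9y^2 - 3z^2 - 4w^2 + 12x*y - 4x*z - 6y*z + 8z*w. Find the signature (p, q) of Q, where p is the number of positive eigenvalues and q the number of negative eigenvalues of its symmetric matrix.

(1, 1)

The associated matrix is A = [[4, 6, -2, 0], [6, 9, -3, 0], [-2, -3, -3, 4], [0, 0, 4, -4]].
Row-reducing A symmetrically gives the diagonal entries 4, 0, -4, 0.
Counting signs: 1 positive, 1 negative, 2 zero.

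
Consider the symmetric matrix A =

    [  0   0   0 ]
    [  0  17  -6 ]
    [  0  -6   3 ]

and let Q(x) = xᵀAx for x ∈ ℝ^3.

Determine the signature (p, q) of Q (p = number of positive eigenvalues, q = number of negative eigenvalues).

(2, 0)

Applying the same elementary operations to the rows and columns of A produces a congruent diagonal matrix with entries 0, 17, 15/17.
Counting signs: 2 positive, 1 zero.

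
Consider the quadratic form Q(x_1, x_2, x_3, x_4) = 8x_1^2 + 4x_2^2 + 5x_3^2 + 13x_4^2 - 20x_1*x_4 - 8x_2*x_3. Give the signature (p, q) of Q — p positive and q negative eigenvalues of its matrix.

(4, 0)

Write A = [[8, 0, 0, -10], [0, 4, -4, 0], [0, -4, 5, 0], [-10, 0, 0, 13]].
Congruent diagonalization of A (simultaneous row and column reduction) yields pivots 8, 4, 1, 1/2.
That gives 4 positive pivots.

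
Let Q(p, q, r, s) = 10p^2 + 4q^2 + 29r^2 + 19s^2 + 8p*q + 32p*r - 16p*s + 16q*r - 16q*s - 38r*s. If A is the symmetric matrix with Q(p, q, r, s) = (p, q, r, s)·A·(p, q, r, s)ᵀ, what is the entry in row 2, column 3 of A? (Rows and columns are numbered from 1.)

The coefficient of q·r in Q is 16. For a symmetric A this equals A[2,3] + A[3,2] = 2·A[2,3].
So A[2,3] = 16/2 = 8.

8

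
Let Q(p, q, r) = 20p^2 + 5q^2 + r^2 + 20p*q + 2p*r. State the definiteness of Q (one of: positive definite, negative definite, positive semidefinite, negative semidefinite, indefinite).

indefinite

The symmetric matrix is A = [[20, 10, 1], [10, 5, 0], [1, 0, 1]].
A is congruent to a diagonal matrix with 2 positive, 1 negative and 0 zero entries, so Q is indefinite.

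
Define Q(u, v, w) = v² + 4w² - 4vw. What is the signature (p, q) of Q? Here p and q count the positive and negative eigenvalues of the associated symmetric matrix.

(1, 0)

The symmetric matrix is A = [[0, 0, 0], [0, 1, -2], [0, -2, 4]].
Applying the same elementary operations to the rows and columns of A produces a congruent diagonal matrix with entries 0, 1, 0.
So there are 1 positive, 2 zero pivots.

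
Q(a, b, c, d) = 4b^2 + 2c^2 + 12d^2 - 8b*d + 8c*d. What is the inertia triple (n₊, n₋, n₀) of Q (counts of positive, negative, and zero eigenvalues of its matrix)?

(2, 0, 2)

Write A = [[0, 0, 0, 0], [0, 4, 0, -4], [0, 0, 2, 4], [0, -4, 4, 12]].
Row-reducing A symmetrically gives the diagonal entries 0, 4, 2, 0.
So there are 2 positive, 2 zero pivots.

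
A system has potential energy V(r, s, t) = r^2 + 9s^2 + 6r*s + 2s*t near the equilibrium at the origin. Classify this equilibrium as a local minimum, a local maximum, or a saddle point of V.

saddle point

The Hessian at the origin is H = [[2, 6, 0], [6, 18, 2], [0, 2, 0]].
H is indefinite, so the origin is a saddle point.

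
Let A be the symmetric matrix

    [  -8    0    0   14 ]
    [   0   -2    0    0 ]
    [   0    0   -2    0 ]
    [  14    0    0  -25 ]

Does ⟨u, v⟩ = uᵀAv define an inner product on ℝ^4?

Leading principal minors: Δ_1 = -8, Δ_2 = 16, Δ_3 = -32, Δ_4 = 16.
The signs alternate starting with Δ_1 < 0, so by Sylvester's criterion Q is negative definite.
⟨·,·⟩ is an inner product exactly when A is positive definite.

no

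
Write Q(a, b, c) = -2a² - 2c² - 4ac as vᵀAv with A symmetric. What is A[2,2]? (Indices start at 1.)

0

The coefficient of b² in Q is 0, and that is exactly A[2,2].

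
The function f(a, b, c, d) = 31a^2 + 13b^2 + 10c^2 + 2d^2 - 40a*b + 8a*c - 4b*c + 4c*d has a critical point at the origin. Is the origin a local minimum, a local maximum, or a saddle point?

local minimum

The Hessian at the origin is H = [[62, -40, 8, 0], [-40, 26, -4, 0], [8, -4, 20, 4], [0, 0, 4, 4]].
Row-reducing H symmetrically gives the diagonal entries 62, 6/31, 12, 8/3.
That gives 4 positive pivots.
H is positive definite, so the origin is a strict local minimum.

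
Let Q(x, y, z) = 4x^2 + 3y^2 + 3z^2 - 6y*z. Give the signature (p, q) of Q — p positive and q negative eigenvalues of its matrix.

The associated matrix is A = [[4, 0, 0], [0, 3, -3], [0, -3, 3]].
Symmetric row and column elimination reduces A to a congruent diagonal form with pivots 4, 3, 0.
So there are 2 positive, 1 zero pivots.

(2, 0)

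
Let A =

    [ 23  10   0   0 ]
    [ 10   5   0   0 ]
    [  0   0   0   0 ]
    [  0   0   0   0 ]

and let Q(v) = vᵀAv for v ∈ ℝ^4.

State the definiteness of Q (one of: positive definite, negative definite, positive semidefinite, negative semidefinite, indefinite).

positive semidefinite

Row-reducing A symmetrically gives the diagonal entries 23, 15/23, 0, 0.
So there are 2 positive, 2 zero pivots.
Hence Q is positive semidefinite.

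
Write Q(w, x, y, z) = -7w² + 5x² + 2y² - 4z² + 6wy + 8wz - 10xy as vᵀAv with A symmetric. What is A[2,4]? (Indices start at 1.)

The coefficient of x·z in Q is 0. For a symmetric A this equals A[2,4] + A[4,2] = 2·A[2,4].
So A[2,4] = 0/2 = 0.

0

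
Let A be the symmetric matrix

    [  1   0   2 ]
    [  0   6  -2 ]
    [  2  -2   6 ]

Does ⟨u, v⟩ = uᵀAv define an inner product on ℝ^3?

Leading principal minors: Δ_1 = 1, Δ_2 = 6, Δ_3 = 8.
All leading principal minors are positive, so by Sylvester's criterion Q is positive definite.
⟨·,·⟩ is an inner product exactly when A is positive definite.

yes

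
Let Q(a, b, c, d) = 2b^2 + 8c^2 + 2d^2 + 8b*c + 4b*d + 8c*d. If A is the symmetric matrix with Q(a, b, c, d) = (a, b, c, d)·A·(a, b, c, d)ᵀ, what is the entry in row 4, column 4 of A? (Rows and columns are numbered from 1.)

The coefficient of d^2 in Q is 2, and that is exactly A[4,4].

2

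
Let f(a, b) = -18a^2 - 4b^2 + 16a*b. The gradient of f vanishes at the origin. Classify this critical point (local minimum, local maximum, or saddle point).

The Hessian at the origin is H = [[-36, 16], [16, -8]].
det H = -36·-8 − (16)² = 32 > 0 and H[1,1] = -36 < 0, so H is negative definite.
Therefore the origin is a local maximum.

local maximum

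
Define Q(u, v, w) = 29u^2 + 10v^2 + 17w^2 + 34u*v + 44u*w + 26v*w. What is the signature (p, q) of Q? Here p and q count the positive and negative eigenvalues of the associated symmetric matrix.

(2, 0)

The symmetric matrix is A = [[29, 17, 22], [17, 10, 13], [22, 13, 17]].
Congruent diagonalization of A (simultaneous row and column reduction) yields pivots 29, 1/29, 0.
So there are 2 positive, 1 zero pivots.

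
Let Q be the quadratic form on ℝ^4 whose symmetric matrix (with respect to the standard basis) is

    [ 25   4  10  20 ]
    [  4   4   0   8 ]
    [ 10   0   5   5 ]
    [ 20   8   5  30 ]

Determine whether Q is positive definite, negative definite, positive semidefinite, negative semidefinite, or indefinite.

Leading principal minors: Δ_1 = 25, Δ_2 = 84, Δ_3 = 20, Δ_4 = 100.
All leading principal minors are positive, so by Sylvester's criterion Q is positive definite.

positive definite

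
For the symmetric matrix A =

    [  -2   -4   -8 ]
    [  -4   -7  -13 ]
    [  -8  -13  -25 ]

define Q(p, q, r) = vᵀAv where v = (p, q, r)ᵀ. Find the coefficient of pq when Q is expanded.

The coefficient of pq is A[1,2] + A[2,1] = 2·(-4) = -8.

-8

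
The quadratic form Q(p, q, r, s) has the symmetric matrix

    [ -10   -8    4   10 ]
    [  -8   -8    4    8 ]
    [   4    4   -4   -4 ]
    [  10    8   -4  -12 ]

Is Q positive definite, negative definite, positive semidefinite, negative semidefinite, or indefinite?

negative definite

Applying the same elementary operations to the rows and columns of A produces a congruent diagonal matrix with entries -10, -8/5, -2, -2.
So there are 4 negative pivots.
Hence Q is negative definite.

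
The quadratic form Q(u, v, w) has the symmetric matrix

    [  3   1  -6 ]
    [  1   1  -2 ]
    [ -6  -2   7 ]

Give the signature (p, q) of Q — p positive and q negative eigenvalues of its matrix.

(2, 1)

Symmetric row and column elimination reduces A to a congruent diagonal form with pivots 3, 2/3, -5.
That gives 2 positive, 1 negative pivots.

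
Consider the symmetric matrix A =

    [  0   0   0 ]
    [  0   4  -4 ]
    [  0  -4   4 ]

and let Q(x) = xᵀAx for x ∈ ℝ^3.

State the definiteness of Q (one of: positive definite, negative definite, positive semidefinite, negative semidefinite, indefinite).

Congruent diagonalization of A (simultaneous row and column reduction) yields pivots 0, 4, 0.
That gives 1 positive, 2 zero pivots.
Hence Q is positive semidefinite.

positive semidefinite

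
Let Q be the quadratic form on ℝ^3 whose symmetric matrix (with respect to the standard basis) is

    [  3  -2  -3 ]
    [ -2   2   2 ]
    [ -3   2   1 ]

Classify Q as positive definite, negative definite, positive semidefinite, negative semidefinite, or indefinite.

indefinite

Congruent diagonalization of A (simultaneous row and column reduction) yields pivots 3, 2/3, -2.
So there are 2 positive, 1 negative pivots.
Hence Q is indefinite.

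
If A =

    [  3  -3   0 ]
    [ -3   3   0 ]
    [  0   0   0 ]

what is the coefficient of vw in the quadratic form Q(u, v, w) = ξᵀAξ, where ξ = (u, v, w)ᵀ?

The coefficient of vw is A[2,3] + A[3,2] = 2·0 = 0.

0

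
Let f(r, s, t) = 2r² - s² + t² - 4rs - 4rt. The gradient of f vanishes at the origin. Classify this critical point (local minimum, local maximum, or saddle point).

The Hessian at the origin is H = [[4, -4, -4], [-4, -2, 0], [-4, 0, 2]].
Congruent diagonalization of H (simultaneous row and column reduction) yields pivots 4, -6, 2/3.
That gives 2 positive, 1 negative pivots.
H is indefinite, so the origin is a saddle point.

saddle point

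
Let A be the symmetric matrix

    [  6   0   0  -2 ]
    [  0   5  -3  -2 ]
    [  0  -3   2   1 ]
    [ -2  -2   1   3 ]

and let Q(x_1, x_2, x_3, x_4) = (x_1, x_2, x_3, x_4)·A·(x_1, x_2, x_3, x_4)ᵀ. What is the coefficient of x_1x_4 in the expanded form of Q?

-4

The coefficient of x_1x_4 is A[1,4] + A[4,1] = 2·(-2) = -4.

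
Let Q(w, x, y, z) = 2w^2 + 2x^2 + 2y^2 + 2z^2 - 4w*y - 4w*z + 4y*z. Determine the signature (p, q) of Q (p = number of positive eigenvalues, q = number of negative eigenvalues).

Write A = [[2, 0, -2, -2], [0, 2, 0, 0], [-2, 0, 2, 2], [-2, 0, 2, 2]].
Row-reducing A symmetrically gives the diagonal entries 2, 2, 0, 0.
Counting signs: 2 positive, 2 zero.

(2, 0)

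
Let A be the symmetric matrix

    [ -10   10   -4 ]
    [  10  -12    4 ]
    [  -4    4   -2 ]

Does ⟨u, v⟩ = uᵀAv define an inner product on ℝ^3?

Leading principal minors: Δ_1 = -10, Δ_2 = 20, Δ_3 = -8.
The signs alternate starting with Δ_1 < 0, so by Sylvester's criterion Q is negative definite.
⟨·,·⟩ is an inner product exactly when A is positive definite.

no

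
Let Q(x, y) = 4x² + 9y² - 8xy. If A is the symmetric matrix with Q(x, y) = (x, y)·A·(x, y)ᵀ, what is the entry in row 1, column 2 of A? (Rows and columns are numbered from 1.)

-4

The coefficient of x·y in Q is -8. For a symmetric A this equals A[1,2] + A[2,1] = 2·A[1,2].
So A[1,2] = -8/2 = -4.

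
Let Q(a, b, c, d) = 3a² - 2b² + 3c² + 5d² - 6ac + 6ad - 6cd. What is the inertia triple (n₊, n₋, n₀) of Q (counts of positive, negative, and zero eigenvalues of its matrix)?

The associated matrix is A = [[3, 0, -3, 3], [0, -2, 0, 0], [-3, 0, 3, -3], [3, 0, -3, 5]].
Row-reducing A symmetrically gives the diagonal entries 3, -2, 0, 2.
Counting signs: 2 positive, 1 negative, 1 zero.

(2, 1, 1)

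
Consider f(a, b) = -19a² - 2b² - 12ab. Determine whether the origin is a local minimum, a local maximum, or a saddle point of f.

local maximum

The Hessian at the origin is H = [[-38, -12], [-12, -4]].
det H = -38·-4 − (-12)² = 8 > 0 and H[1,1] = -38 < 0, so H is negative definite.
Therefore the origin is a local maximum.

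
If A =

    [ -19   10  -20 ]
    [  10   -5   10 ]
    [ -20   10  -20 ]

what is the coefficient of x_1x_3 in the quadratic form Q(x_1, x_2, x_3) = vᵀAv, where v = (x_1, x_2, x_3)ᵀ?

The coefficient of x_1x_3 is A[1,3] + A[3,1] = 2·(-20) = -40.

-40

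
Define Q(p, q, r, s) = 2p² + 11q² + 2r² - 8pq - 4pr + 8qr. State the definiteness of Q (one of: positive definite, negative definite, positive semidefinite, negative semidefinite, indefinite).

The associated matrix is A = [[2, -4, -2, 0], [-4, 11, 4, 0], [-2, 4, 2, 0], [0, 0, 0, 0]].
Congruent diagonalization of A (simultaneous row and column reduction) yields pivots 2, 3, 0, 0.
So there are 2 positive, 2 zero pivots.
Hence Q is positive semidefinite.

positive semidefinite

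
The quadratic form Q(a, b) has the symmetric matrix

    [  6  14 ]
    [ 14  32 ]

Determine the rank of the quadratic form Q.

2

Symmetric row and column elimination reduces A to a congruent diagonal form with pivots 6, -2/3.
Counting signs: 1 positive, 1 negative.
The rank is the number of nonzero pivots: 2.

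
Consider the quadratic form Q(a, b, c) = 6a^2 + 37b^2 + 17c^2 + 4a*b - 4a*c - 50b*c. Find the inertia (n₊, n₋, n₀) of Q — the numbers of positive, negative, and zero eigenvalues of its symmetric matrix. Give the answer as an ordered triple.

(3, 0, 0)

The symmetric matrix is A = [[6, 2, -2], [2, 37, -25], [-2, -25, 17]].
An LDLᵀ factorisation of A has diagonal entries 6, 109/3, 4/109.
So there are 3 positive pivots.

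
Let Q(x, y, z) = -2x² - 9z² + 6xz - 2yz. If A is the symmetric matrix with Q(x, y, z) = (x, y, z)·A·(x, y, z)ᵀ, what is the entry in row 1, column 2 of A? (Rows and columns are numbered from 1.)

0

The coefficient of x·y in Q is 0. For a symmetric A this equals A[1,2] + A[2,1] = 2·A[1,2].
So A[1,2] = 0/2 = 0.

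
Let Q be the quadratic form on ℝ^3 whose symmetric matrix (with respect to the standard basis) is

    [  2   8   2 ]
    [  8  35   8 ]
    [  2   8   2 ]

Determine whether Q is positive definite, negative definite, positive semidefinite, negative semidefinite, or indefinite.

positive semidefinite

Row-reducing A symmetrically gives the diagonal entries 2, 3, 0.
Counting signs: 2 positive, 1 zero.
Hence Q is positive semidefinite.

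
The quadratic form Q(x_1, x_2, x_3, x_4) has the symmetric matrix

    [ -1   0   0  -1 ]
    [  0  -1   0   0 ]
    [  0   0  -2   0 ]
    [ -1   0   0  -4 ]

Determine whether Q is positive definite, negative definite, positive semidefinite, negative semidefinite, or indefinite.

negative definite

Leading principal minors: Δ_1 = -1, Δ_2 = 1, Δ_3 = -2, Δ_4 = 6.
The signs alternate starting with Δ_1 < 0, so by Sylvester's criterion Q is negative definite.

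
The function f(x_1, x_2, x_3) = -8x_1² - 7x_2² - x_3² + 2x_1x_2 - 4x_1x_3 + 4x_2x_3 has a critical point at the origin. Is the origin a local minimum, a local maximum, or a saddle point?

local maximum

The Hessian at the origin is H = [[-16, 2, -4], [2, -14, 4], [-4, 4, -2]].
Congruent diagonalization of H (simultaneous row and column reduction) yields pivots -16, -55/4, -6/55.
Counting signs: 3 negative.
H is negative definite, so the origin is a strict local maximum.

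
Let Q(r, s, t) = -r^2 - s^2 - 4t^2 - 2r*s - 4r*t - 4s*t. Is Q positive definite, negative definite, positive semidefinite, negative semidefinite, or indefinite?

The associated matrix is A = [[-1, -1, -2], [-1, -1, -2], [-2, -2, -4]].
Applying the same elementary operations to the rows and columns of A produces a congruent diagonal matrix with entries -1, 0, 0.
Counting signs: 1 negative, 2 zero.
Hence Q is negative semidefinite.

negative semidefinite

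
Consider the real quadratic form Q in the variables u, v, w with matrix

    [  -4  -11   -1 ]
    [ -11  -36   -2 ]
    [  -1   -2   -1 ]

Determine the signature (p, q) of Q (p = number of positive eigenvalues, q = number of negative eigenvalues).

Congruent diagonalization of A (simultaneous row and column reduction) yields pivots -4, -23/4, -15/23.
That gives 3 negative pivots.

(0, 3)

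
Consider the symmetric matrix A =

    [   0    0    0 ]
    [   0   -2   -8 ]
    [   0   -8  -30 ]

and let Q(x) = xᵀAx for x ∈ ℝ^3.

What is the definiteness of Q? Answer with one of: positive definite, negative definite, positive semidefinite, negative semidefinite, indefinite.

Applying the same elementary operations to the rows and columns of A produces a congruent diagonal matrix with entries 0, -2, 2.
Counting signs: 1 positive, 1 negative, 1 zero.
Hence Q is indefinite.

indefinite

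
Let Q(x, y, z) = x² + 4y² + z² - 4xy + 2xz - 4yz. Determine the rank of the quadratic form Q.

1

Write A = [[1, -2, 1], [-2, 4, -2], [1, -2, 1]].
Congruent diagonalization of A (simultaneous row and column reduction) yields pivots 1, 0, 0.
So there are 1 positive, 2 zero pivots.
The rank is the number of nonzero pivots: 1.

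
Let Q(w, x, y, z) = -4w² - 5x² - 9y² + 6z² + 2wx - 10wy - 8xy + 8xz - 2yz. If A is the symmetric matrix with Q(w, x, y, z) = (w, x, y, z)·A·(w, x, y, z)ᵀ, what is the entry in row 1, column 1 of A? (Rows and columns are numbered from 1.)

The coefficient of w² in Q is -4, and that is exactly A[1,1].

-4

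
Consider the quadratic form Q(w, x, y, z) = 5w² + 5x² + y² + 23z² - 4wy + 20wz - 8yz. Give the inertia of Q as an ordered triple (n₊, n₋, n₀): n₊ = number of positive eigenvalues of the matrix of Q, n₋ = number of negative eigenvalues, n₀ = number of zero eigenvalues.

The associated matrix is A = [[5, 0, -2, 10], [0, 5, 0, 0], [-2, 0, 1, -4], [10, 0, -4, 23]].
An LDLᵀ factorisation of A has diagonal entries 5, 5, 1/5, 3.
So there are 4 positive pivots.

(4, 0, 0)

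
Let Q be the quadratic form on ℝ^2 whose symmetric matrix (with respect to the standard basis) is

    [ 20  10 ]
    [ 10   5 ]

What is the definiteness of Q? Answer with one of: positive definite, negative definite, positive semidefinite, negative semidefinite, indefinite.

For the 2×2 matrix [[20, 10], [10, 5]]: det = 20·5 − (10)² = 0, trace = 25.
det = 0 so one eigenvalue is zero; the form is semidefinite with the sign of the trace.

positive semidefinite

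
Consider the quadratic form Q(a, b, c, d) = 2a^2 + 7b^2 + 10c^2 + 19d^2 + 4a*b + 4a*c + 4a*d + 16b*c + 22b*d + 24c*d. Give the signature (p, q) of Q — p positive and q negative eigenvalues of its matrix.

(3, 0)

The associated matrix is A = [[2, 2, 2, 2], [2, 7, 8, 11], [2, 8, 10, 12], [2, 11, 12, 19]].
Applying the same elementary operations to the rows and columns of A produces a congruent diagonal matrix with entries 2, 5, 4/5, 0.
That gives 3 positive, 1 zero pivots.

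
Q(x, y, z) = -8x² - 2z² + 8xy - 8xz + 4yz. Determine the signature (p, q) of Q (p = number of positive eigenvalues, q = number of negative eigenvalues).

The associated matrix is A = [[-8, 4, -4], [4, 0, 2], [-4, 2, -2]].
Symmetric row and column elimination reduces A to a congruent diagonal form with pivots -8, 2, 0.
Counting signs: 1 positive, 1 negative, 1 zero.

(1, 1)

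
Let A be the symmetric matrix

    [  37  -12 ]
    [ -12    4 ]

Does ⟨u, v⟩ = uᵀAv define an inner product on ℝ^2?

Leading principal minors: Δ_1 = 37, Δ_2 = 4.
All leading principal minors are positive, so by Sylvester's criterion Q is positive definite.
⟨·,·⟩ is an inner product exactly when A is positive definite.

yes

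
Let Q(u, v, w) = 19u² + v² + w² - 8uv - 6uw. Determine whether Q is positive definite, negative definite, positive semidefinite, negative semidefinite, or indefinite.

indefinite

Write A = [[19, -4, -3], [-4, 1, 0], [-3, 0, 1]].
Applying the same elementary operations to the rows and columns of A produces a congruent diagonal matrix with entries 19, 3/19, -2.
That gives 2 positive, 1 negative pivots.
Hence Q is indefinite.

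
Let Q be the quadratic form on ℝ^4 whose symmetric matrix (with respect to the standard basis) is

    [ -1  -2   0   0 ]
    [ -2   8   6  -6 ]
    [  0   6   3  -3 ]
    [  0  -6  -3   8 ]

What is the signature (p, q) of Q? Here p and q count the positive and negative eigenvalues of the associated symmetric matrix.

Row-reducing A symmetrically gives the diagonal entries -1, 12, 0, 5.
That gives 2 positive, 1 negative, 1 zero pivots.

(2, 1)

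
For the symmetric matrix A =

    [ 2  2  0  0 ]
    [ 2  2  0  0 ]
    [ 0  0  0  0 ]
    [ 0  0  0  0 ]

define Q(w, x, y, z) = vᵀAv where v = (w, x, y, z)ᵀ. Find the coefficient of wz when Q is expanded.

0

The coefficient of wz is A[1,4] + A[4,1] = 2·0 = 0.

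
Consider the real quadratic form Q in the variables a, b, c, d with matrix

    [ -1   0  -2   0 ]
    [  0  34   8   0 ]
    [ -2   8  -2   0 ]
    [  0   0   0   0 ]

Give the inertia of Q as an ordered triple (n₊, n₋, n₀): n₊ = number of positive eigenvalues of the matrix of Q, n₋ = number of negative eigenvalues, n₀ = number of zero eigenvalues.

Row-reducing A symmetrically gives the diagonal entries -1, 34, 2/17, 0.
That gives 2 positive, 1 negative, 1 zero pivots.

(2, 1, 1)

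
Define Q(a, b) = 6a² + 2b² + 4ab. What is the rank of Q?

2

Write A = [[6, 2], [2, 2]].
Row-reducing A symmetrically gives the diagonal entries 6, 4/3.
Counting signs: 2 positive.
The rank is the number of nonzero pivots: 2.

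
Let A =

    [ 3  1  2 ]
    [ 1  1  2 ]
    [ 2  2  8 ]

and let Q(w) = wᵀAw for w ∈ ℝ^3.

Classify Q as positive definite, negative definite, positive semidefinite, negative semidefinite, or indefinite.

Leading principal minors: Δ_1 = 3, Δ_2 = 2, Δ_3 = 8.
All leading principal minors are positive, so by Sylvester's criterion Q is positive definite.

positive definite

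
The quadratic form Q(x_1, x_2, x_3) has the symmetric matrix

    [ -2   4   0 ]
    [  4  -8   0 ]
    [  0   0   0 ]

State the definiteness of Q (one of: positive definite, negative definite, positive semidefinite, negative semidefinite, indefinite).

Symmetric row and column elimination reduces A to a congruent diagonal form with pivots -2, 0, 0.
So there are 1 negative, 2 zero pivots.
Hence Q is negative semidefinite.

negative semidefinite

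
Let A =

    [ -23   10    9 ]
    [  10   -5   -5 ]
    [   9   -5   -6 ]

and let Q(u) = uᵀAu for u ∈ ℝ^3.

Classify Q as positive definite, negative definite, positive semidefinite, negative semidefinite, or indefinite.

negative definite

Leading principal minors: Δ_1 = -23, Δ_2 = 15, Δ_3 = -10.
The signs alternate starting with Δ_1 < 0, so by Sylvester's criterion Q is negative definite.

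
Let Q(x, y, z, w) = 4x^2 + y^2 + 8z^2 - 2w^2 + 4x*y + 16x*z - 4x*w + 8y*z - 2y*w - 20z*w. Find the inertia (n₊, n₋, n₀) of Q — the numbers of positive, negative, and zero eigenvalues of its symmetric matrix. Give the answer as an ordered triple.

(2, 1, 1)

The associated matrix is A = [[4, 2, 8, -2], [2, 1, 4, -1], [8, 4, 8, -10], [-2, -1, -10, -2]].
Congruent diagonalization of A (simultaneous row and column reduction) yields pivots 4, 0, -8, 3/2.
So there are 2 positive, 1 negative, 1 zero pivots.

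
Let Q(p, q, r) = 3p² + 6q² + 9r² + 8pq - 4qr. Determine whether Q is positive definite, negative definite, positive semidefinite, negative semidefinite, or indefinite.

positive definite

The symmetric matrix of Q is A = [[3, 4, 0], [4, 6, -2], [0, -2, 9]].
Leading principal minors: Δ_1 = 3, Δ_2 = 2, Δ_3 = 6.
All leading principal minors are positive, so by Sylvester's criterion Q is positive definite.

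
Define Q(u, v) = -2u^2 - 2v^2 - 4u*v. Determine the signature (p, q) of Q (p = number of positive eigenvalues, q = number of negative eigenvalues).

(0, 1)

The symmetric matrix is A = [[-2, -2], [-2, -2]].
Congruent diagonalization of A (simultaneous row and column reduction) yields pivots -2, 0.
That gives 1 negative, 1 zero pivots.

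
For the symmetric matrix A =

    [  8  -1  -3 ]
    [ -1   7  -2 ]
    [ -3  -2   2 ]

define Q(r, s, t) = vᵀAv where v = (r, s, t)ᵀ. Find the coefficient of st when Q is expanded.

-4

The coefficient of st is A[2,3] + A[3,2] = 2·(-2) = -4.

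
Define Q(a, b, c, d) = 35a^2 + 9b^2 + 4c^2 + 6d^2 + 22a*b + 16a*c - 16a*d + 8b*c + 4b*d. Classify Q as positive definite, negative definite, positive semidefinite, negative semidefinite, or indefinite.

positive definite

The associated matrix is A = [[35, 11, 8, -8], [11, 9, 4, 2], [8, 4, 4, 0], [-8, 2, 0, 6]].
Congruent diagonalization of A (simultaneous row and column reduction) yields pivots 35, 194/35, 172/97, 12/43.
So there are 4 positive pivots.
Hence Q is positive definite.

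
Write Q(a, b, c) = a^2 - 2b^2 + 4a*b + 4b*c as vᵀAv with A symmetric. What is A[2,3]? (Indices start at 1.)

The coefficient of b·c in Q is 4. For a symmetric A this equals A[2,3] + A[3,2] = 2·A[2,3].
So A[2,3] = 4/2 = 2.

2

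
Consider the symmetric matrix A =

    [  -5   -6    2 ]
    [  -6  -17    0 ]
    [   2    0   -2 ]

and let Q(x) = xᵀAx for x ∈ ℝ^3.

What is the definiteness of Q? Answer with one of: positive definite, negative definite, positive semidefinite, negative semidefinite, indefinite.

negative definite

Congruent diagonalization of A (simultaneous row and column reduction) yields pivots -5, -49/5, -30/49.
That gives 3 negative pivots.
Hence Q is negative definite.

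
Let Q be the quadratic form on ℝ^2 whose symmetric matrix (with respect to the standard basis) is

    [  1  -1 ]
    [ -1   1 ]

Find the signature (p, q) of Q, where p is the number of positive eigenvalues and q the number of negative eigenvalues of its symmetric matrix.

Congruent diagonalization of A (simultaneous row and column reduction) yields pivots 1, 0.
Counting signs: 1 positive, 1 zero.

(1, 0)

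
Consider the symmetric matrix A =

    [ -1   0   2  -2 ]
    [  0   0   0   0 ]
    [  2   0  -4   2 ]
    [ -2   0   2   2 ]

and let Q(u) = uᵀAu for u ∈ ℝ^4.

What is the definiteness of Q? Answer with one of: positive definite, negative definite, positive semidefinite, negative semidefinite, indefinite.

A is congruent to a diagonal matrix with 1 positive, 2 negative and 1 zero entries, so Q is indefinite.

indefinite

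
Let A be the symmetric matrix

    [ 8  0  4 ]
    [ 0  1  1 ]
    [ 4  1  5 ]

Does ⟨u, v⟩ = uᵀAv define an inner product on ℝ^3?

yes

Leading principal minors: Δ_1 = 8, Δ_2 = 8, Δ_3 = 16.
All leading principal minors are positive, so by Sylvester's criterion Q is positive definite.
⟨·,·⟩ is an inner product exactly when A is positive definite.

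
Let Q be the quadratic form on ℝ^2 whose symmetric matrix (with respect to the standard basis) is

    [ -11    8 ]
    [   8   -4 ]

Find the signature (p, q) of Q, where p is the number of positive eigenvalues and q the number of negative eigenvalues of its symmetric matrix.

Symmetric row and column elimination reduces A to a congruent diagonal form with pivots -11, 20/11.
Counting signs: 1 positive, 1 negative.

(1, 1)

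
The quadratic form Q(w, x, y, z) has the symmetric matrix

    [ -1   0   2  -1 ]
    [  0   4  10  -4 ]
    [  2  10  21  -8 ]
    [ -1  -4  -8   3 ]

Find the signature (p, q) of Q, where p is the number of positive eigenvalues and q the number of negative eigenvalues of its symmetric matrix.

Symmetric row and column elimination reduces A to a congruent diagonal form with pivots -1, 4, 0, 0.
So there are 1 positive, 1 negative, 2 zero pivots.

(1, 1)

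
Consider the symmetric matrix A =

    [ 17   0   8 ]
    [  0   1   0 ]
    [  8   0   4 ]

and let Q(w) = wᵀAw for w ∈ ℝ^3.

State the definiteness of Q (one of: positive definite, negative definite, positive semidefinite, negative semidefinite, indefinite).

Leading principal minors: Δ_1 = 17, Δ_2 = 17, Δ_3 = 4.
All leading principal minors are positive, so by Sylvester's criterion Q is positive definite.

positive definite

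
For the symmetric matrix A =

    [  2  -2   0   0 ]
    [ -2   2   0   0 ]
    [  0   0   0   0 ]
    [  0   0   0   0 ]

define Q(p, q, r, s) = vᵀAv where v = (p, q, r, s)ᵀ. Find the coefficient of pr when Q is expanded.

The coefficient of pr is A[1,3] + A[3,1] = 2·0 = 0.

0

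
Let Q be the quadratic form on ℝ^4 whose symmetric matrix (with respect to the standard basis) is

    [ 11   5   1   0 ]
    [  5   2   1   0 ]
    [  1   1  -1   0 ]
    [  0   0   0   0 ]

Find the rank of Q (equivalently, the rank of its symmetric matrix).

Applying the same elementary operations to the rows and columns of A produces a congruent diagonal matrix with entries 11, -3/11, 0, 0.
That gives 1 positive, 1 negative, 2 zero pivots.
The rank is the number of nonzero pivots: 2.

2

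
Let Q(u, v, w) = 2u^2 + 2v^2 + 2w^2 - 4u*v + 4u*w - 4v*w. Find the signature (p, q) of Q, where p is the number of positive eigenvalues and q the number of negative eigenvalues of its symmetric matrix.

Write A = [[2, -2, 2], [-2, 2, -2], [2, -2, 2]].
Congruent diagonalization of A (simultaneous row and column reduction) yields pivots 2, 0, 0.
That gives 1 positive, 2 zero pivots.

(1, 0)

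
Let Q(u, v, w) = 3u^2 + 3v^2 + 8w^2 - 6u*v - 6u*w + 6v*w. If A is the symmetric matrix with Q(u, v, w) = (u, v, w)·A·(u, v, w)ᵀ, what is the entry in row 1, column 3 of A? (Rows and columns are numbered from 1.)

The coefficient of u·w in Q is -6. For a symmetric A this equals A[1,3] + A[3,1] = 2·A[1,3].
So A[1,3] = -6/2 = -3.

-3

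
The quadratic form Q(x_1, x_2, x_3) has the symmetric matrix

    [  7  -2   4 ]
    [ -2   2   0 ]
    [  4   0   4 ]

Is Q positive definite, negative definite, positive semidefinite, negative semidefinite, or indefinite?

Congruent diagonalization of A (simultaneous row and column reduction) yields pivots 7, 10/7, 4/5.
So there are 3 positive pivots.
Hence Q is positive definite.

positive definite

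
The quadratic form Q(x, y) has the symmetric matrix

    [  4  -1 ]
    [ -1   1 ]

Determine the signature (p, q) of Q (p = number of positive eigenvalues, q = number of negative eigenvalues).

An LDLᵀ factorisation of A has diagonal entries 4, 3/4.
So there are 2 positive pivots.

(2, 0)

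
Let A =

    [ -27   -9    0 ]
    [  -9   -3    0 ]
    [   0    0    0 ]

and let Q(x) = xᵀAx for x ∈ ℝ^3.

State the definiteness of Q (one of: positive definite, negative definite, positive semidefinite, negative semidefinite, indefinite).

Symmetric row and column elimination reduces A to a congruent diagonal form with pivots -27, 0, 0.
So there are 1 negative, 2 zero pivots.
Hence Q is negative semidefinite.

negative semidefinite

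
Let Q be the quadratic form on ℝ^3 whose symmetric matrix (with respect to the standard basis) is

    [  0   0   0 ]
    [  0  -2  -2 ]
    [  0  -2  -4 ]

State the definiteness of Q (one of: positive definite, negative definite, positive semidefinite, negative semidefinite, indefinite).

Row-reducing A symmetrically gives the diagonal entries 0, -2, -2.
So there are 2 negative, 1 zero pivots.
Hence Q is negative semidefinite.

negative semidefinite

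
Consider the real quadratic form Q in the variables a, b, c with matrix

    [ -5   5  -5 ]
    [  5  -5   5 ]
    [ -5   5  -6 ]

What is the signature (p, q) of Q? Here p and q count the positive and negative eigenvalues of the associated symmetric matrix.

Congruent diagonalization of A (simultaneous row and column reduction) yields pivots -5, 0, -1.
So there are 2 negative, 1 zero pivots.

(0, 2)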